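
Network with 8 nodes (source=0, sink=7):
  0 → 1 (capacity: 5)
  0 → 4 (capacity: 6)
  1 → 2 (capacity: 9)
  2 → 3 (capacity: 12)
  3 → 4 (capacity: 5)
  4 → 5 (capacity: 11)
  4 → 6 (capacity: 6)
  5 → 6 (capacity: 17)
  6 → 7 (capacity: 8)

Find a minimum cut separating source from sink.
Min cut value = 8, edges: (6,7)

Min cut value: 8
Partition: S = [0, 1, 2, 3, 4, 5, 6], T = [7]
Cut edges: (6,7)

By max-flow min-cut theorem, max flow = min cut = 8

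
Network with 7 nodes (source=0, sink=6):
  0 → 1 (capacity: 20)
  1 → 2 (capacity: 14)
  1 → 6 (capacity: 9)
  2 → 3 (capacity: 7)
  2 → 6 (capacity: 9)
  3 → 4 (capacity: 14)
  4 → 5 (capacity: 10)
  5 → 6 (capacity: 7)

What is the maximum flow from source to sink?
Maximum flow = 20

Max flow: 20

Flow assignment:
  0 → 1: 20/20
  1 → 2: 11/14
  1 → 6: 9/9
  2 → 3: 2/7
  2 → 6: 9/9
  3 → 4: 2/14
  4 → 5: 2/10
  5 → 6: 2/7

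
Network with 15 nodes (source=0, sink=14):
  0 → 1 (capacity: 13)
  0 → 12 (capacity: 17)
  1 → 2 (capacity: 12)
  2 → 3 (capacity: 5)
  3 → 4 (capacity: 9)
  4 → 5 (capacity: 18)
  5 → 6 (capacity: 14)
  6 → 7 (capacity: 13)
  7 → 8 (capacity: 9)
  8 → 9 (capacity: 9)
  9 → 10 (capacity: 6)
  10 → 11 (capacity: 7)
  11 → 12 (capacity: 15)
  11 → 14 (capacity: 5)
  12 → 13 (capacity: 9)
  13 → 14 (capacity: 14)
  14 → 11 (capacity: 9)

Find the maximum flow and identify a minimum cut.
Max flow = 14, Min cut edges: (11,14), (12,13)

Maximum flow: 14
Minimum cut: (11,14), (12,13)
Partition: S = [0, 1, 2, 3, 4, 5, 6, 7, 8, 9, 10, 11, 12], T = [13, 14]

Max-flow min-cut theorem verified: both equal 14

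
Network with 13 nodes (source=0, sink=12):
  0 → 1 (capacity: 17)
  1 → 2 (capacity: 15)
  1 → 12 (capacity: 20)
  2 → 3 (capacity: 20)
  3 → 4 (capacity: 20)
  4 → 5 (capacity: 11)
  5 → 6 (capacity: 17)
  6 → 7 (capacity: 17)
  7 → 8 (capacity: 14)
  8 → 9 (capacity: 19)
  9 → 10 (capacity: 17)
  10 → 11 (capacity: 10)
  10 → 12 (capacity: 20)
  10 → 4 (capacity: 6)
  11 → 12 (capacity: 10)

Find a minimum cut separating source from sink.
Min cut value = 17, edges: (0,1)

Min cut value: 17
Partition: S = [0], T = [1, 2, 3, 4, 5, 6, 7, 8, 9, 10, 11, 12]
Cut edges: (0,1)

By max-flow min-cut theorem, max flow = min cut = 17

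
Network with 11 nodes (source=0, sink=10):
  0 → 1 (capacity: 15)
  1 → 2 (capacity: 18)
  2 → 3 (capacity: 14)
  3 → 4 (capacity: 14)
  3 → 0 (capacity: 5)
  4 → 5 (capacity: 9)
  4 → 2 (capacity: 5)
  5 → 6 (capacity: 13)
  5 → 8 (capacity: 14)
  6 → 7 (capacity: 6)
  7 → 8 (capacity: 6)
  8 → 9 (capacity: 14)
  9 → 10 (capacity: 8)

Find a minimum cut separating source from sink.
Min cut value = 8, edges: (9,10)

Min cut value: 8
Partition: S = [0, 1, 2, 3, 4, 5, 6, 7, 8, 9], T = [10]
Cut edges: (9,10)

By max-flow min-cut theorem, max flow = min cut = 8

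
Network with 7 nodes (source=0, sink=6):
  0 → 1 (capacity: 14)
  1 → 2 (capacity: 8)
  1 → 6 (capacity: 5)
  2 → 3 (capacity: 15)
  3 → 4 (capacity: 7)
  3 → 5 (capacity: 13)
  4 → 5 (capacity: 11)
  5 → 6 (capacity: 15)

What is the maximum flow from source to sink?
Maximum flow = 13

Max flow: 13

Flow assignment:
  0 → 1: 13/14
  1 → 2: 8/8
  1 → 6: 5/5
  2 → 3: 8/15
  3 → 5: 8/13
  5 → 6: 8/15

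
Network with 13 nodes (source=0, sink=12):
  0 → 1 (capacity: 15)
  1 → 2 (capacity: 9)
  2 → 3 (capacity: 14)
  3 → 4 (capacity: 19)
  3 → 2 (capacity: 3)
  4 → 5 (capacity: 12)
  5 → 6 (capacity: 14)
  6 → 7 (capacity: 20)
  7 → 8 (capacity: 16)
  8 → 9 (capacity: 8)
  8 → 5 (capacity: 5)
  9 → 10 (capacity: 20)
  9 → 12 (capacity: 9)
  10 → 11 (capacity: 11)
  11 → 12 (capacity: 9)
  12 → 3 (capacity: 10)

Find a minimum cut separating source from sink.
Min cut value = 8, edges: (8,9)

Min cut value: 8
Partition: S = [0, 1, 2, 3, 4, 5, 6, 7, 8], T = [9, 10, 11, 12]
Cut edges: (8,9)

By max-flow min-cut theorem, max flow = min cut = 8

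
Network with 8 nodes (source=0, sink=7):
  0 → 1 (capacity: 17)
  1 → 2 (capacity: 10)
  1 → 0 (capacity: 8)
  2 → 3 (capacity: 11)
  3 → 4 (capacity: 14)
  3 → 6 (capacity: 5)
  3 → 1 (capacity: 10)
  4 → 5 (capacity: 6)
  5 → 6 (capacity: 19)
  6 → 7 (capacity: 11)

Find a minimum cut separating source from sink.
Min cut value = 10, edges: (1,2)

Min cut value: 10
Partition: S = [0, 1], T = [2, 3, 4, 5, 6, 7]
Cut edges: (1,2)

By max-flow min-cut theorem, max flow = min cut = 10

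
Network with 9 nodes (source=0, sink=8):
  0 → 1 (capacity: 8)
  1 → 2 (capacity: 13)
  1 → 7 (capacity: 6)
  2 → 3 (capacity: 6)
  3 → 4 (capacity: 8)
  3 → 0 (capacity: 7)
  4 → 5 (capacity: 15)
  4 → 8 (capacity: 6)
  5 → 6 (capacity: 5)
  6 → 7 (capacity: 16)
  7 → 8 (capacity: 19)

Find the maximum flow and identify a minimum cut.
Max flow = 8, Min cut edges: (0,1)

Maximum flow: 8
Minimum cut: (0,1)
Partition: S = [0], T = [1, 2, 3, 4, 5, 6, 7, 8]

Max-flow min-cut theorem verified: both equal 8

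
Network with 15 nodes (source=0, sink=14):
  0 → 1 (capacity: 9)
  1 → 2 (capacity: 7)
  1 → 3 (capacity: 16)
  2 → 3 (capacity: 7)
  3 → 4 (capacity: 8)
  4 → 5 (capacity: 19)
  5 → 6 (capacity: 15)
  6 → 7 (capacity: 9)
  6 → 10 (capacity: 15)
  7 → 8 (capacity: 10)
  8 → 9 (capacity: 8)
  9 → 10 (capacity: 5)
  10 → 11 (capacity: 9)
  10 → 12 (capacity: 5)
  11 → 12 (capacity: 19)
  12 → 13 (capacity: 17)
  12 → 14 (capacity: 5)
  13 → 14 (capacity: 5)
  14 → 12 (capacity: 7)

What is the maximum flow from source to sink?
Maximum flow = 8

Max flow: 8

Flow assignment:
  0 → 1: 8/9
  1 → 3: 8/16
  3 → 4: 8/8
  4 → 5: 8/19
  5 → 6: 8/15
  6 → 10: 8/15
  10 → 11: 3/9
  10 → 12: 5/5
  11 → 12: 3/19
  12 → 13: 3/17
  12 → 14: 5/5
  13 → 14: 3/5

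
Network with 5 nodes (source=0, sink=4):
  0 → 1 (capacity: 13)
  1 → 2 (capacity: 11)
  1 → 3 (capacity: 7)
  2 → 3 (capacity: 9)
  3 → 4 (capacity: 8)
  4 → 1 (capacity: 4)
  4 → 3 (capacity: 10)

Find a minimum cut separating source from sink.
Min cut value = 8, edges: (3,4)

Min cut value: 8
Partition: S = [0, 1, 2, 3], T = [4]
Cut edges: (3,4)

By max-flow min-cut theorem, max flow = min cut = 8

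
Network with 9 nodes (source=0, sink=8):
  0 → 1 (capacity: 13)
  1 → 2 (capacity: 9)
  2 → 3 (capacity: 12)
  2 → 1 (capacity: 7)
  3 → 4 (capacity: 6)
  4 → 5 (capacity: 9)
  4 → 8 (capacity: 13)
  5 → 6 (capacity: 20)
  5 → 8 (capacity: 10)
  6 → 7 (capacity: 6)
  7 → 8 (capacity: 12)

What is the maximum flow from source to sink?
Maximum flow = 6

Max flow: 6

Flow assignment:
  0 → 1: 6/13
  1 → 2: 6/9
  2 → 3: 6/12
  3 → 4: 6/6
  4 → 8: 6/13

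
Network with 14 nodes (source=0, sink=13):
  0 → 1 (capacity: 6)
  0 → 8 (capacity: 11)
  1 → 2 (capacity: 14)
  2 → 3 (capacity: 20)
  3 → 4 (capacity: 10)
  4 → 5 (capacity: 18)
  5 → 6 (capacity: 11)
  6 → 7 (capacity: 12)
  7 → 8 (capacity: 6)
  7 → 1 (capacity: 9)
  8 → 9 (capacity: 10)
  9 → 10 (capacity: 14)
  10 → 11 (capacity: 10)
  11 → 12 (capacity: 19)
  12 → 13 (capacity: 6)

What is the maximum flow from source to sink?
Maximum flow = 6

Max flow: 6

Flow assignment:
  0 → 1: 6/6
  1 → 2: 6/14
  2 → 3: 6/20
  3 → 4: 6/10
  4 → 5: 6/18
  5 → 6: 6/11
  6 → 7: 6/12
  7 → 8: 6/6
  8 → 9: 6/10
  9 → 10: 6/14
  10 → 11: 6/10
  11 → 12: 6/19
  12 → 13: 6/6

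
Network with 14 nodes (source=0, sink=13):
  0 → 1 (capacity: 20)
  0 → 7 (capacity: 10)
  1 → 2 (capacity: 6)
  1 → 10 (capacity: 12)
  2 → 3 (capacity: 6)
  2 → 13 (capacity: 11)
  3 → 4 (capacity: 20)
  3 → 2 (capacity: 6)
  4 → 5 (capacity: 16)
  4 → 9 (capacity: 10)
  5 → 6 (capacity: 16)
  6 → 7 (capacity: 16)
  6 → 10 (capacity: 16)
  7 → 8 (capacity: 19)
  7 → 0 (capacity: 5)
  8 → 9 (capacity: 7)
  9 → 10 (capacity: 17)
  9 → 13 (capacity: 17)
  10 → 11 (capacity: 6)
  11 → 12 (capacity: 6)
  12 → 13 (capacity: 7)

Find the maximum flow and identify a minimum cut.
Max flow = 19, Min cut edges: (1,2), (8,9), (11,12)

Maximum flow: 19
Minimum cut: (1,2), (8,9), (11,12)
Partition: S = [0, 1, 5, 6, 7, 8, 10, 11], T = [2, 3, 4, 9, 12, 13]

Max-flow min-cut theorem verified: both equal 19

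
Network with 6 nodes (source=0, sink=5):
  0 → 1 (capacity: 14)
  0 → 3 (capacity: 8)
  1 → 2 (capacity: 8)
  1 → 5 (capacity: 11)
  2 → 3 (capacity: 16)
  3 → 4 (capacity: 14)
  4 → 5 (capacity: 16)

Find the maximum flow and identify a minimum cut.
Max flow = 22, Min cut edges: (0,1), (0,3)

Maximum flow: 22
Minimum cut: (0,1), (0,3)
Partition: S = [0], T = [1, 2, 3, 4, 5]

Max-flow min-cut theorem verified: both equal 22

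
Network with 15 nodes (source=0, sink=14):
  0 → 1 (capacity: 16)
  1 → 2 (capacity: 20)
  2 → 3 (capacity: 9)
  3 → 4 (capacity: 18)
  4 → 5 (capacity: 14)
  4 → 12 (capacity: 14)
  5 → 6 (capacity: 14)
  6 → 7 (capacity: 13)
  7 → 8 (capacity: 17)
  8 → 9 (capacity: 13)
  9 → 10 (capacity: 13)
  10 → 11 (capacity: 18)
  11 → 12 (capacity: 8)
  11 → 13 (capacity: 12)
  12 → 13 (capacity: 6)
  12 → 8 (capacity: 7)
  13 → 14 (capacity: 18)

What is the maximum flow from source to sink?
Maximum flow = 9

Max flow: 9

Flow assignment:
  0 → 1: 9/16
  1 → 2: 9/20
  2 → 3: 9/9
  3 → 4: 9/18
  4 → 12: 9/14
  8 → 9: 3/13
  9 → 10: 3/13
  10 → 11: 3/18
  11 → 13: 3/12
  12 → 13: 6/6
  12 → 8: 3/7
  13 → 14: 9/18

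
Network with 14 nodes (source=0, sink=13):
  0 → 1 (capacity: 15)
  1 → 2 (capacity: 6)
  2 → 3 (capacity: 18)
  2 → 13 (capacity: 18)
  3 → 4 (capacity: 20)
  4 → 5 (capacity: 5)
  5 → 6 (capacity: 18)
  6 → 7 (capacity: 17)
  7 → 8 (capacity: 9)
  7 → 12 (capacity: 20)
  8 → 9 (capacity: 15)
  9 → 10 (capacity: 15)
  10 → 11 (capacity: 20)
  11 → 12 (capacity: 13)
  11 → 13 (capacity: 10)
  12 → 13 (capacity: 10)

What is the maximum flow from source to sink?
Maximum flow = 6

Max flow: 6

Flow assignment:
  0 → 1: 6/15
  1 → 2: 6/6
  2 → 13: 6/18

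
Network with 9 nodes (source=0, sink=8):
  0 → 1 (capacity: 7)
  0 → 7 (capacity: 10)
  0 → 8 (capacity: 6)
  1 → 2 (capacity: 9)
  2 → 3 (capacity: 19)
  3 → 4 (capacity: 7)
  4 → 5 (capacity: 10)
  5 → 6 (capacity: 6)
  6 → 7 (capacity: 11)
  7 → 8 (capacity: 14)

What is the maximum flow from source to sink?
Maximum flow = 20

Max flow: 20

Flow assignment:
  0 → 1: 6/7
  0 → 7: 8/10
  0 → 8: 6/6
  1 → 2: 6/9
  2 → 3: 6/19
  3 → 4: 6/7
  4 → 5: 6/10
  5 → 6: 6/6
  6 → 7: 6/11
  7 → 8: 14/14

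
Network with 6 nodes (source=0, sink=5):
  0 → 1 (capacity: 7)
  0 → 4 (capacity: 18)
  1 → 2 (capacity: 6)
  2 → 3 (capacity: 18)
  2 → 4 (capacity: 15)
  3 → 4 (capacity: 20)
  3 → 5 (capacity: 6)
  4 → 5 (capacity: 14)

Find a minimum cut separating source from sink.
Min cut value = 20, edges: (3,5), (4,5)

Min cut value: 20
Partition: S = [0, 1, 2, 3, 4], T = [5]
Cut edges: (3,5), (4,5)

By max-flow min-cut theorem, max flow = min cut = 20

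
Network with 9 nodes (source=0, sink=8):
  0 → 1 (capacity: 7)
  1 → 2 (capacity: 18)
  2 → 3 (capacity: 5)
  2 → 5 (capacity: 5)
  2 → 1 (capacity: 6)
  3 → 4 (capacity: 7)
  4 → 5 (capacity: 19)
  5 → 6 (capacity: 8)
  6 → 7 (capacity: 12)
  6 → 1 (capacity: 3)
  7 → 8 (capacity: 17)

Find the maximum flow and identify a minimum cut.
Max flow = 7, Min cut edges: (0,1)

Maximum flow: 7
Minimum cut: (0,1)
Partition: S = [0], T = [1, 2, 3, 4, 5, 6, 7, 8]

Max-flow min-cut theorem verified: both equal 7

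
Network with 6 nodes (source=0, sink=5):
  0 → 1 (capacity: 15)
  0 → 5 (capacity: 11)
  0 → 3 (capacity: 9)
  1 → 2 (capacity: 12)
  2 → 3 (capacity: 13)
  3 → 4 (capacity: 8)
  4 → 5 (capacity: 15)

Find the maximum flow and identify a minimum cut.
Max flow = 19, Min cut edges: (0,5), (3,4)

Maximum flow: 19
Minimum cut: (0,5), (3,4)
Partition: S = [0, 1, 2, 3], T = [4, 5]

Max-flow min-cut theorem verified: both equal 19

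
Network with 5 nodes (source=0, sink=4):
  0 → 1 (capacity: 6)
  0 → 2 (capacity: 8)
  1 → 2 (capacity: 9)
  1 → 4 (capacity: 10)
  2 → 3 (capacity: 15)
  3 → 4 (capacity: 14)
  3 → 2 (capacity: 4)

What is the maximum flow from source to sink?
Maximum flow = 14

Max flow: 14

Flow assignment:
  0 → 1: 6/6
  0 → 2: 8/8
  1 → 4: 6/10
  2 → 3: 8/15
  3 → 4: 8/14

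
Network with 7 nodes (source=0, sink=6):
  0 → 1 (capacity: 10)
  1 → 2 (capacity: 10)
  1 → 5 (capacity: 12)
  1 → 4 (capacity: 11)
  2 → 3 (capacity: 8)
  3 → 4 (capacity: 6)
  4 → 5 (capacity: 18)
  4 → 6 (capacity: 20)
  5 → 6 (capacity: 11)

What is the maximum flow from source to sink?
Maximum flow = 10

Max flow: 10

Flow assignment:
  0 → 1: 10/10
  1 → 5: 10/12
  5 → 6: 10/11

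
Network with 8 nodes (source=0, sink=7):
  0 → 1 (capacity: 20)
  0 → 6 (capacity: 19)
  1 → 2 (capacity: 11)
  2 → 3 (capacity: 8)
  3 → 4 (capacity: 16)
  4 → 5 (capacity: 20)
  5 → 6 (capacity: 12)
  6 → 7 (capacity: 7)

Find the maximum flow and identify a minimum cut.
Max flow = 7, Min cut edges: (6,7)

Maximum flow: 7
Minimum cut: (6,7)
Partition: S = [0, 1, 2, 3, 4, 5, 6], T = [7]

Max-flow min-cut theorem verified: both equal 7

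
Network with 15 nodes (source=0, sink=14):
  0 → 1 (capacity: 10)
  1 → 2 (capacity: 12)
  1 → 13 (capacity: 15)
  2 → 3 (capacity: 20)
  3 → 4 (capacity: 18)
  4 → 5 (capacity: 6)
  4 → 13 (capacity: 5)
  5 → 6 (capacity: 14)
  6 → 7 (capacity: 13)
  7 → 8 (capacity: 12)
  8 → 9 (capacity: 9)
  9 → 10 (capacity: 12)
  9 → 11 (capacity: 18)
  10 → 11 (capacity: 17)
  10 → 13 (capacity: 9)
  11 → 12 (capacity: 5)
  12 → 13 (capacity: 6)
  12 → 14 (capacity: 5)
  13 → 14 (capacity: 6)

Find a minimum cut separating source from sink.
Min cut value = 10, edges: (0,1)

Min cut value: 10
Partition: S = [0], T = [1, 2, 3, 4, 5, 6, 7, 8, 9, 10, 11, 12, 13, 14]
Cut edges: (0,1)

By max-flow min-cut theorem, max flow = min cut = 10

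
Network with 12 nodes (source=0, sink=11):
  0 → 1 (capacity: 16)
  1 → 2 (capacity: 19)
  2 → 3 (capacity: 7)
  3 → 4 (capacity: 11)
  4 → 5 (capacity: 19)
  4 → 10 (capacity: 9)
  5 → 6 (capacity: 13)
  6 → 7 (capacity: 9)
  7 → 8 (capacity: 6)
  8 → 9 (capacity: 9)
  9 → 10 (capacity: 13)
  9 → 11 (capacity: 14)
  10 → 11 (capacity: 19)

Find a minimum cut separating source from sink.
Min cut value = 7, edges: (2,3)

Min cut value: 7
Partition: S = [0, 1, 2], T = [3, 4, 5, 6, 7, 8, 9, 10, 11]
Cut edges: (2,3)

By max-flow min-cut theorem, max flow = min cut = 7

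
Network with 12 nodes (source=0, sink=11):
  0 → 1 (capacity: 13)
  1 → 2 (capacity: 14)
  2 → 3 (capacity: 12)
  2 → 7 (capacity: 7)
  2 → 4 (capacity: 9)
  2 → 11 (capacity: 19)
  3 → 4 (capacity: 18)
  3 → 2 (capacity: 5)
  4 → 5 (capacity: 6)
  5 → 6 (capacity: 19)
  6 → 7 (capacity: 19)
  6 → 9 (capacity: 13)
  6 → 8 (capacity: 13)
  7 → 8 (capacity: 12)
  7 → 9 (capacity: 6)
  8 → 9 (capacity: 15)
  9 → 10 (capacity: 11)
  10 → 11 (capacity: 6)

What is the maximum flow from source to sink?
Maximum flow = 13

Max flow: 13

Flow assignment:
  0 → 1: 13/13
  1 → 2: 13/14
  2 → 11: 13/19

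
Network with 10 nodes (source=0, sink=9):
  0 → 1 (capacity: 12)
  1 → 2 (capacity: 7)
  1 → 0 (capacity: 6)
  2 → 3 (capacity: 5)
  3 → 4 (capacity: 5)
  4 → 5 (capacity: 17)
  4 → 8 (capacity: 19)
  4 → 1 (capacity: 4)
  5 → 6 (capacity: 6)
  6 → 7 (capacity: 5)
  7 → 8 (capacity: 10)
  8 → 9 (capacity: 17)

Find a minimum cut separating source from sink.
Min cut value = 5, edges: (3,4)

Min cut value: 5
Partition: S = [0, 1, 2, 3], T = [4, 5, 6, 7, 8, 9]
Cut edges: (3,4)

By max-flow min-cut theorem, max flow = min cut = 5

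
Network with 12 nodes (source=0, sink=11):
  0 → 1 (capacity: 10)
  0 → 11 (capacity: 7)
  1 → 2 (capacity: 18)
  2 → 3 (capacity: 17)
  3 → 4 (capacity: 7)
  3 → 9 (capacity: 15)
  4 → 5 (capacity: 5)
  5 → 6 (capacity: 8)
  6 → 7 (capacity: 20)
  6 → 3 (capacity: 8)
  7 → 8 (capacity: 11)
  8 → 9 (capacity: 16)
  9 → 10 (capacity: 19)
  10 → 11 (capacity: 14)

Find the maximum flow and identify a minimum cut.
Max flow = 17, Min cut edges: (0,1), (0,11)

Maximum flow: 17
Minimum cut: (0,1), (0,11)
Partition: S = [0], T = [1, 2, 3, 4, 5, 6, 7, 8, 9, 10, 11]

Max-flow min-cut theorem verified: both equal 17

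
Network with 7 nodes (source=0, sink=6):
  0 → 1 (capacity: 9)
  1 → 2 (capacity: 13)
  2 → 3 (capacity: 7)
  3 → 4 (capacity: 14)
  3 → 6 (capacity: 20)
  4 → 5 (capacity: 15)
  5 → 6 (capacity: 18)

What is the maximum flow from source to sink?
Maximum flow = 7

Max flow: 7

Flow assignment:
  0 → 1: 7/9
  1 → 2: 7/13
  2 → 3: 7/7
  3 → 6: 7/20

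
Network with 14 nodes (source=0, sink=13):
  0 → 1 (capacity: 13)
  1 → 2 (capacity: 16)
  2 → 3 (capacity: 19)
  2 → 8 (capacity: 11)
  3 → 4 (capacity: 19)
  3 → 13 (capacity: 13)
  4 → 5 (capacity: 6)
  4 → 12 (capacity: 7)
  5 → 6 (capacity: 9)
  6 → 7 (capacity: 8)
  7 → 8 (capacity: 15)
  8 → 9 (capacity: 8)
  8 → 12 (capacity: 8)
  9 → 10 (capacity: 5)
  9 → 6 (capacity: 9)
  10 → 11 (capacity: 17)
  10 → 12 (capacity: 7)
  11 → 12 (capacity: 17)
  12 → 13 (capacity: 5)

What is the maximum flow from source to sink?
Maximum flow = 13

Max flow: 13

Flow assignment:
  0 → 1: 13/13
  1 → 2: 13/16
  2 → 3: 13/19
  3 → 13: 13/13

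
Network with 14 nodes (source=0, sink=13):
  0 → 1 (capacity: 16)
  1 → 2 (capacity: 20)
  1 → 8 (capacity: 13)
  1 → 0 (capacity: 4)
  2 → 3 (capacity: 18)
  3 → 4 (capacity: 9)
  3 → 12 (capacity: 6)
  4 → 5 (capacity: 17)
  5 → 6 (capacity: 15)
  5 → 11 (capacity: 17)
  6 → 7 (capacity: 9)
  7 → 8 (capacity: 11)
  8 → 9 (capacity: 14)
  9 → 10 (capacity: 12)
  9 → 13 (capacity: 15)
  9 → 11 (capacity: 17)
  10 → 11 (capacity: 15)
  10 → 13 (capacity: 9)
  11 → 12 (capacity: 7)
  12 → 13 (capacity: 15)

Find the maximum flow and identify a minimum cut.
Max flow = 16, Min cut edges: (0,1)

Maximum flow: 16
Minimum cut: (0,1)
Partition: S = [0], T = [1, 2, 3, 4, 5, 6, 7, 8, 9, 10, 11, 12, 13]

Max-flow min-cut theorem verified: both equal 16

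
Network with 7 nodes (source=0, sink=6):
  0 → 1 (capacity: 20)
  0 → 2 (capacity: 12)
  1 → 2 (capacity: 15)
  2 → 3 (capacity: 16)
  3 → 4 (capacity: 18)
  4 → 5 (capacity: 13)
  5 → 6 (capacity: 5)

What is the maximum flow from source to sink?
Maximum flow = 5

Max flow: 5

Flow assignment:
  0 → 1: 5/20
  1 → 2: 5/15
  2 → 3: 5/16
  3 → 4: 5/18
  4 → 5: 5/13
  5 → 6: 5/5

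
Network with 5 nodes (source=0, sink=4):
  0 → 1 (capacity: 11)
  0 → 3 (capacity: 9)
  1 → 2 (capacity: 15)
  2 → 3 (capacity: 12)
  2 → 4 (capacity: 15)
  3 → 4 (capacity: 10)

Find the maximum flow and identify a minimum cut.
Max flow = 20, Min cut edges: (0,1), (0,3)

Maximum flow: 20
Minimum cut: (0,1), (0,3)
Partition: S = [0], T = [1, 2, 3, 4]

Max-flow min-cut theorem verified: both equal 20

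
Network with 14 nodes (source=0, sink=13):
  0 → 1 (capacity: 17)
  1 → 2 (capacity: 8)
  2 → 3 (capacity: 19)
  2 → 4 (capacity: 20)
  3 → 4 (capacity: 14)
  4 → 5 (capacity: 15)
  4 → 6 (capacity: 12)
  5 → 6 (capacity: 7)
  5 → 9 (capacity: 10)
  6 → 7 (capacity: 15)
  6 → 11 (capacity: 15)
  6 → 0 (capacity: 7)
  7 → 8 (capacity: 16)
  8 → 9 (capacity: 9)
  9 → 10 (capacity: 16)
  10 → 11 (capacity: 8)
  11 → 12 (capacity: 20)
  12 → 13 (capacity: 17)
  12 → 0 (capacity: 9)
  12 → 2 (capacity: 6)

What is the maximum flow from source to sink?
Maximum flow = 8

Max flow: 8

Flow assignment:
  0 → 1: 8/17
  1 → 2: 8/8
  2 → 4: 8/20
  4 → 6: 8/12
  6 → 11: 8/15
  11 → 12: 8/20
  12 → 13: 8/17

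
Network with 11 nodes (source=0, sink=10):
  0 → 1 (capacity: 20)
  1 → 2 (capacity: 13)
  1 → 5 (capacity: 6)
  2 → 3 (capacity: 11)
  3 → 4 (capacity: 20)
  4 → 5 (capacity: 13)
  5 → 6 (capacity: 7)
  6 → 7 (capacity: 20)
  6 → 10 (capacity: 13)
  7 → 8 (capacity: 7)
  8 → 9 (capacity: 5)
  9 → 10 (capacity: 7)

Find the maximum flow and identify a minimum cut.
Max flow = 7, Min cut edges: (5,6)

Maximum flow: 7
Minimum cut: (5,6)
Partition: S = [0, 1, 2, 3, 4, 5], T = [6, 7, 8, 9, 10]

Max-flow min-cut theorem verified: both equal 7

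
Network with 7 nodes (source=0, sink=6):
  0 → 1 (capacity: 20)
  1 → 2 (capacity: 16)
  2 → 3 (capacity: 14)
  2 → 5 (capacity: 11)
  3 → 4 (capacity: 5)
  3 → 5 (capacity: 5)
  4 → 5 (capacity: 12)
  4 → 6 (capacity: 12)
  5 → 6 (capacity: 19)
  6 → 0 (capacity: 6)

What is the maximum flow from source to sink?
Maximum flow = 16

Max flow: 16

Flow assignment:
  0 → 1: 16/20
  1 → 2: 16/16
  2 → 3: 5/14
  2 → 5: 11/11
  3 → 4: 5/5
  4 → 6: 5/12
  5 → 6: 11/19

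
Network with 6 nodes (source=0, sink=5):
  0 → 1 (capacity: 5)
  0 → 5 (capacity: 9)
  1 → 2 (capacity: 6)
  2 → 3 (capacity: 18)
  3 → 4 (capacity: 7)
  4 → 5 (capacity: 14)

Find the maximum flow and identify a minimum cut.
Max flow = 14, Min cut edges: (0,1), (0,5)

Maximum flow: 14
Minimum cut: (0,1), (0,5)
Partition: S = [0], T = [1, 2, 3, 4, 5]

Max-flow min-cut theorem verified: both equal 14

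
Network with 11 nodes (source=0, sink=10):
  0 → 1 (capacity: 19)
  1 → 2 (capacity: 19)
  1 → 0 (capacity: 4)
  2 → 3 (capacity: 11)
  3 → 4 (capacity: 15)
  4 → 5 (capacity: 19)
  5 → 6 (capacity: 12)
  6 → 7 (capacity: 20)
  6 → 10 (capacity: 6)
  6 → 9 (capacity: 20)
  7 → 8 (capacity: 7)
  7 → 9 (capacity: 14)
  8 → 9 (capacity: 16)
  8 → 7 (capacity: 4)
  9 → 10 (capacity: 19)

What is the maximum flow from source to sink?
Maximum flow = 11

Max flow: 11

Flow assignment:
  0 → 1: 11/19
  1 → 2: 11/19
  2 → 3: 11/11
  3 → 4: 11/15
  4 → 5: 11/19
  5 → 6: 11/12
  6 → 10: 6/6
  6 → 9: 5/20
  9 → 10: 5/19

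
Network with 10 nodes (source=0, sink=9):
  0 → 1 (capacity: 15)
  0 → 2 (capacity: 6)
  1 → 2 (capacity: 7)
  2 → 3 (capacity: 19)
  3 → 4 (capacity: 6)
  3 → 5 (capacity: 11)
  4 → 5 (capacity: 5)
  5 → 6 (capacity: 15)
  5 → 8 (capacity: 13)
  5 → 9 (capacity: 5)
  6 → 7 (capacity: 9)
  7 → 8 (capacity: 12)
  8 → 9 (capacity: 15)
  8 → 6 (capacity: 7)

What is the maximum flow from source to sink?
Maximum flow = 13

Max flow: 13

Flow assignment:
  0 → 1: 7/15
  0 → 2: 6/6
  1 → 2: 7/7
  2 → 3: 13/19
  3 → 4: 2/6
  3 → 5: 11/11
  4 → 5: 2/5
  5 → 8: 8/13
  5 → 9: 5/5
  8 → 9: 8/15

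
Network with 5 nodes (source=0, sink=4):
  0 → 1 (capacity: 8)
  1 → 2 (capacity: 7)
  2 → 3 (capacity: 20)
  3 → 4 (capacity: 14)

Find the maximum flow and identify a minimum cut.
Max flow = 7, Min cut edges: (1,2)

Maximum flow: 7
Minimum cut: (1,2)
Partition: S = [0, 1], T = [2, 3, 4]

Max-flow min-cut theorem verified: both equal 7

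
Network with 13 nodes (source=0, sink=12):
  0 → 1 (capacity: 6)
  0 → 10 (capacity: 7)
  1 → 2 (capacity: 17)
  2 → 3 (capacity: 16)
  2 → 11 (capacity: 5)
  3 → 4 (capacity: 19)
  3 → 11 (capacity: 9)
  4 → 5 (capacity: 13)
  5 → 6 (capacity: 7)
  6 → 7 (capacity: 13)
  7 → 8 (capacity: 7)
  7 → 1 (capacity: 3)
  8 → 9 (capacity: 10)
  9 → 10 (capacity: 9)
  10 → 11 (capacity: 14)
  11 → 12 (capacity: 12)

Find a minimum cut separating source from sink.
Min cut value = 12, edges: (11,12)

Min cut value: 12
Partition: S = [0, 1, 2, 3, 4, 5, 6, 7, 8, 9, 10, 11], T = [12]
Cut edges: (11,12)

By max-flow min-cut theorem, max flow = min cut = 12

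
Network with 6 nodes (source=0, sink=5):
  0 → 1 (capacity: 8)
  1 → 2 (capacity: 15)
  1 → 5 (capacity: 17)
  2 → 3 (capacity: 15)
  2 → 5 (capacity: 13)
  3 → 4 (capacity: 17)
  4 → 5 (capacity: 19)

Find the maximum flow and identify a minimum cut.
Max flow = 8, Min cut edges: (0,1)

Maximum flow: 8
Minimum cut: (0,1)
Partition: S = [0], T = [1, 2, 3, 4, 5]

Max-flow min-cut theorem verified: both equal 8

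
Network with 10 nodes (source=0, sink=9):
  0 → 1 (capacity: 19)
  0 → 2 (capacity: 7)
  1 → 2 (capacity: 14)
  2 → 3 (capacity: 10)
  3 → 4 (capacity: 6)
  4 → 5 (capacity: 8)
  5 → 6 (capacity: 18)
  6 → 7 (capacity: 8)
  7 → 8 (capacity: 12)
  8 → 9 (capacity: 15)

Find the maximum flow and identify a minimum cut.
Max flow = 6, Min cut edges: (3,4)

Maximum flow: 6
Minimum cut: (3,4)
Partition: S = [0, 1, 2, 3], T = [4, 5, 6, 7, 8, 9]

Max-flow min-cut theorem verified: both equal 6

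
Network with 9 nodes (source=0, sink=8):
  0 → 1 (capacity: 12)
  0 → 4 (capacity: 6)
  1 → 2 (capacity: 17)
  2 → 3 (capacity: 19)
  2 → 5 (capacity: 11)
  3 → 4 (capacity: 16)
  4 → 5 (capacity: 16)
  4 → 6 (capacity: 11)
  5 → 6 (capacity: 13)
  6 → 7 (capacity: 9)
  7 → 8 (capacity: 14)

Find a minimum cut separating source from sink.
Min cut value = 9, edges: (6,7)

Min cut value: 9
Partition: S = [0, 1, 2, 3, 4, 5, 6], T = [7, 8]
Cut edges: (6,7)

By max-flow min-cut theorem, max flow = min cut = 9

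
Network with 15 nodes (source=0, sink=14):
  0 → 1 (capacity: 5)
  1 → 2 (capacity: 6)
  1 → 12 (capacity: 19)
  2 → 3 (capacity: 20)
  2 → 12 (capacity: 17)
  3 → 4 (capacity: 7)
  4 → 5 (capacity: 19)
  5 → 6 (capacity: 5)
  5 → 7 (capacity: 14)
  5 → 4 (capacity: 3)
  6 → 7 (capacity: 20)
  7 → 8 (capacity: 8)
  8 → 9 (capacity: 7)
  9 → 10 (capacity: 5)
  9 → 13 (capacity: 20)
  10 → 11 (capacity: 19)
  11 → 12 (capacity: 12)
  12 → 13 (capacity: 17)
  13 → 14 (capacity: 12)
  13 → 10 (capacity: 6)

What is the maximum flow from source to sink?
Maximum flow = 5

Max flow: 5

Flow assignment:
  0 → 1: 5/5
  1 → 12: 5/19
  12 → 13: 5/17
  13 → 14: 5/12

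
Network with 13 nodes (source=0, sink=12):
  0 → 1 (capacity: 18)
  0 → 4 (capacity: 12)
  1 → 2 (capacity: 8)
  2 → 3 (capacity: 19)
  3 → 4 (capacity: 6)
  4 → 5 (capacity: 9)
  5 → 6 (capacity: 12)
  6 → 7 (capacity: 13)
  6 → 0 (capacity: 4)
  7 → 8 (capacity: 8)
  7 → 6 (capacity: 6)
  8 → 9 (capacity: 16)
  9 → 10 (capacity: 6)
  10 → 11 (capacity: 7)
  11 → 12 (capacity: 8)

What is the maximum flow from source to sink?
Maximum flow = 6

Max flow: 6

Flow assignment:
  0 → 1: 6/18
  0 → 4: 3/12
  1 → 2: 6/8
  2 → 3: 6/19
  3 → 4: 6/6
  4 → 5: 9/9
  5 → 6: 9/12
  6 → 7: 6/13
  6 → 0: 3/4
  7 → 8: 6/8
  8 → 9: 6/16
  9 → 10: 6/6
  10 → 11: 6/7
  11 → 12: 6/8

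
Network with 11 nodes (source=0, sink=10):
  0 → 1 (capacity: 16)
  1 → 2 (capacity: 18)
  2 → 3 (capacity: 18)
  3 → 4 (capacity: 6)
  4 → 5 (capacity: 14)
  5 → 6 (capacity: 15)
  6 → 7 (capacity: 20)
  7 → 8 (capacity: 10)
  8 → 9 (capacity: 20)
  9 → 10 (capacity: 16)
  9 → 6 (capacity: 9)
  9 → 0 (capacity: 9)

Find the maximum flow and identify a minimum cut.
Max flow = 6, Min cut edges: (3,4)

Maximum flow: 6
Minimum cut: (3,4)
Partition: S = [0, 1, 2, 3], T = [4, 5, 6, 7, 8, 9, 10]

Max-flow min-cut theorem verified: both equal 6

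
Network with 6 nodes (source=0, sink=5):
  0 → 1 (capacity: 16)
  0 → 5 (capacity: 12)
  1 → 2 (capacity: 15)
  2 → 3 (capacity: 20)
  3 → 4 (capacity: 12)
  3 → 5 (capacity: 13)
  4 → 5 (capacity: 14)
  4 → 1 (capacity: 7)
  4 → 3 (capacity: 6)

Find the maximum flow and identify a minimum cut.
Max flow = 27, Min cut edges: (0,5), (1,2)

Maximum flow: 27
Minimum cut: (0,5), (1,2)
Partition: S = [0, 1], T = [2, 3, 4, 5]

Max-flow min-cut theorem verified: both equal 27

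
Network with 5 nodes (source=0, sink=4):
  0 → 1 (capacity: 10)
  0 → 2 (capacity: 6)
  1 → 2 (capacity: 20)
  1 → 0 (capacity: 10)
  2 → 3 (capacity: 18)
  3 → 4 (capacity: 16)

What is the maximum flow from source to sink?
Maximum flow = 16

Max flow: 16

Flow assignment:
  0 → 1: 10/10
  0 → 2: 6/6
  1 → 2: 10/20
  2 → 3: 16/18
  3 → 4: 16/16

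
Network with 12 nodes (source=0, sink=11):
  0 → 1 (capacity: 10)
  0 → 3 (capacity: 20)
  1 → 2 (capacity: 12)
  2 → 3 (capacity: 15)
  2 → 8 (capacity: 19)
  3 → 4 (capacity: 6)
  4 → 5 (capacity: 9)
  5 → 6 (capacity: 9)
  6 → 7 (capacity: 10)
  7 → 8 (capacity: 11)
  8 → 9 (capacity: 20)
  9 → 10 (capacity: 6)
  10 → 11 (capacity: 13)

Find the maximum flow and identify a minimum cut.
Max flow = 6, Min cut edges: (9,10)

Maximum flow: 6
Minimum cut: (9,10)
Partition: S = [0, 1, 2, 3, 4, 5, 6, 7, 8, 9], T = [10, 11]

Max-flow min-cut theorem verified: both equal 6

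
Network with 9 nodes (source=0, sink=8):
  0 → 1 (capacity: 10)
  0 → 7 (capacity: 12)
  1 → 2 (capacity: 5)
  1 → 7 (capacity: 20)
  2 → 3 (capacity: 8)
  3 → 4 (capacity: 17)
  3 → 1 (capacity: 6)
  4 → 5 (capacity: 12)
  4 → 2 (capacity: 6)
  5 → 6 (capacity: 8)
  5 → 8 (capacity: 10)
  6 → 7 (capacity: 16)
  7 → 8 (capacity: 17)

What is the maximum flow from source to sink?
Maximum flow = 22

Max flow: 22

Flow assignment:
  0 → 1: 10/10
  0 → 7: 12/12
  1 → 2: 5/5
  1 → 7: 5/20
  2 → 3: 5/8
  3 → 4: 5/17
  4 → 5: 5/12
  5 → 8: 5/10
  7 → 8: 17/17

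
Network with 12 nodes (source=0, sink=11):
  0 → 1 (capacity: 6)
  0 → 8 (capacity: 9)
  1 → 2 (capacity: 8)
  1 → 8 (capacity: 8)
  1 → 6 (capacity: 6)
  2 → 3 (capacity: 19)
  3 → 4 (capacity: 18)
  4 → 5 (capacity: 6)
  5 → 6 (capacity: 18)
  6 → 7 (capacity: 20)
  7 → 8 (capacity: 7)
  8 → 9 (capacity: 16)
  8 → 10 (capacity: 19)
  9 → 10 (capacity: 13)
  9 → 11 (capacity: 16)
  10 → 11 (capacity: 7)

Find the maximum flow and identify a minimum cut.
Max flow = 15, Min cut edges: (0,1), (0,8)

Maximum flow: 15
Minimum cut: (0,1), (0,8)
Partition: S = [0], T = [1, 2, 3, 4, 5, 6, 7, 8, 9, 10, 11]

Max-flow min-cut theorem verified: both equal 15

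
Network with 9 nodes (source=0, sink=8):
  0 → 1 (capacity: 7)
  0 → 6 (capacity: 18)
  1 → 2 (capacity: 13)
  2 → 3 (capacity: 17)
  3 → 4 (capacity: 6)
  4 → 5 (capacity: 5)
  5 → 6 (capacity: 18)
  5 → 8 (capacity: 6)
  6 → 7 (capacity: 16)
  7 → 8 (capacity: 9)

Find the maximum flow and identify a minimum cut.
Max flow = 14, Min cut edges: (4,5), (7,8)

Maximum flow: 14
Minimum cut: (4,5), (7,8)
Partition: S = [0, 1, 2, 3, 4, 6, 7], T = [5, 8]

Max-flow min-cut theorem verified: both equal 14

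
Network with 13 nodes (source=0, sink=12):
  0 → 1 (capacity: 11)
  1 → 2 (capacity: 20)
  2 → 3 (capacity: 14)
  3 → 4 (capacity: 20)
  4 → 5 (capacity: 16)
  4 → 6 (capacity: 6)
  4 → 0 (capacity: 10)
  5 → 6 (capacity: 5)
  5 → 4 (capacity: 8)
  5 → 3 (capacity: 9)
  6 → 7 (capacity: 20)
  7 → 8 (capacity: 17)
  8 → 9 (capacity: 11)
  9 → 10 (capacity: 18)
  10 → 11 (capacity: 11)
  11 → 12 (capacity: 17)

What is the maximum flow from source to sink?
Maximum flow = 11

Max flow: 11

Flow assignment:
  0 → 1: 11/11
  1 → 2: 11/20
  2 → 3: 11/14
  3 → 4: 11/20
  4 → 5: 5/16
  4 → 6: 6/6
  5 → 6: 5/5
  6 → 7: 11/20
  7 → 8: 11/17
  8 → 9: 11/11
  9 → 10: 11/18
  10 → 11: 11/11
  11 → 12: 11/17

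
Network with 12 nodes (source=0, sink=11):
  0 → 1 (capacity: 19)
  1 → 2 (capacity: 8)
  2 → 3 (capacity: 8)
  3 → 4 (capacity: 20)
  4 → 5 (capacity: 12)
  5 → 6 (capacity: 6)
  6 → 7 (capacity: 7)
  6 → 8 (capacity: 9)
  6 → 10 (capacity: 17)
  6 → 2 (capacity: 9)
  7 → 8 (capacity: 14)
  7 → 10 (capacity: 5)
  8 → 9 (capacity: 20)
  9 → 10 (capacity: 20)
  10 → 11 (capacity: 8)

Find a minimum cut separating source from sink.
Min cut value = 6, edges: (5,6)

Min cut value: 6
Partition: S = [0, 1, 2, 3, 4, 5], T = [6, 7, 8, 9, 10, 11]
Cut edges: (5,6)

By max-flow min-cut theorem, max flow = min cut = 6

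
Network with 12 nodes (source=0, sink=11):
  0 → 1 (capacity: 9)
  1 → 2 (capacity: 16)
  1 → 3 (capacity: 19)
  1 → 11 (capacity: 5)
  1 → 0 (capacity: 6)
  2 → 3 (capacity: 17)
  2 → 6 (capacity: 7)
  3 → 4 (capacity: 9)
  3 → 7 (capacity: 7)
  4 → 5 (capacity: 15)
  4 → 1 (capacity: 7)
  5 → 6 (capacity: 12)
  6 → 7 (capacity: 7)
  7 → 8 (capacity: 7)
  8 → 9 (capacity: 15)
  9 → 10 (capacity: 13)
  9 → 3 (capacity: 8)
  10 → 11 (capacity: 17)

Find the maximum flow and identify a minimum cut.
Max flow = 9, Min cut edges: (0,1)

Maximum flow: 9
Minimum cut: (0,1)
Partition: S = [0], T = [1, 2, 3, 4, 5, 6, 7, 8, 9, 10, 11]

Max-flow min-cut theorem verified: both equal 9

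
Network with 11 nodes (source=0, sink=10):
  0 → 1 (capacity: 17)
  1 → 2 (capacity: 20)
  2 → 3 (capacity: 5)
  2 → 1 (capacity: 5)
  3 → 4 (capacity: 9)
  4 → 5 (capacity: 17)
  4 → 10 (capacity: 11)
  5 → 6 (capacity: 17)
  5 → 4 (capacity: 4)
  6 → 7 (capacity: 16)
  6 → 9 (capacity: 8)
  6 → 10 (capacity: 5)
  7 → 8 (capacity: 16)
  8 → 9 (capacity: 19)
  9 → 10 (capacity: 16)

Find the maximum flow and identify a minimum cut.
Max flow = 5, Min cut edges: (2,3)

Maximum flow: 5
Minimum cut: (2,3)
Partition: S = [0, 1, 2], T = [3, 4, 5, 6, 7, 8, 9, 10]

Max-flow min-cut theorem verified: both equal 5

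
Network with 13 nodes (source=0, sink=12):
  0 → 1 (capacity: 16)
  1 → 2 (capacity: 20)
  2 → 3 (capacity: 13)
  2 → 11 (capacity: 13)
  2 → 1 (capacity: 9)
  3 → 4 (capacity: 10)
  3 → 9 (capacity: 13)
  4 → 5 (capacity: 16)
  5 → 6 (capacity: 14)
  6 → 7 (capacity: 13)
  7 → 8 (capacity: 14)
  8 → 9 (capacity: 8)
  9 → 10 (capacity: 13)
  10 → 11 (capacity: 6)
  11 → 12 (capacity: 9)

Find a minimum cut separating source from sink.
Min cut value = 9, edges: (11,12)

Min cut value: 9
Partition: S = [0, 1, 2, 3, 4, 5, 6, 7, 8, 9, 10, 11], T = [12]
Cut edges: (11,12)

By max-flow min-cut theorem, max flow = min cut = 9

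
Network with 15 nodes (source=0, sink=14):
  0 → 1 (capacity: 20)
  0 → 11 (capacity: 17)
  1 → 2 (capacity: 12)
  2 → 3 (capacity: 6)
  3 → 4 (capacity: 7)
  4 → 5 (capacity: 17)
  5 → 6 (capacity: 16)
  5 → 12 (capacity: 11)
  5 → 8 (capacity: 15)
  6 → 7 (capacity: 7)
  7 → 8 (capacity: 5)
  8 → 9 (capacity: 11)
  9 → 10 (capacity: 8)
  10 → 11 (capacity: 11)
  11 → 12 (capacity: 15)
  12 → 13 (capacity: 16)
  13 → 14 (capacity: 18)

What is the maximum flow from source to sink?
Maximum flow = 16

Max flow: 16

Flow assignment:
  0 → 1: 6/20
  0 → 11: 10/17
  1 → 2: 6/12
  2 → 3: 6/6
  3 → 4: 6/7
  4 → 5: 6/17
  5 → 12: 6/11
  11 → 12: 10/15
  12 → 13: 16/16
  13 → 14: 16/18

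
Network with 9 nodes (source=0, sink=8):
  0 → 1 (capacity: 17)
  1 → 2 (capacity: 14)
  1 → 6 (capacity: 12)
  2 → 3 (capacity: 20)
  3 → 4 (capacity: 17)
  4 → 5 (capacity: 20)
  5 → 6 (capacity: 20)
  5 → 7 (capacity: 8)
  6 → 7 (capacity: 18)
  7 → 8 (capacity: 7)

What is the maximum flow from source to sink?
Maximum flow = 7

Max flow: 7

Flow assignment:
  0 → 1: 7/17
  1 → 2: 5/14
  1 → 6: 2/12
  2 → 3: 5/20
  3 → 4: 5/17
  4 → 5: 5/20
  5 → 6: 5/20
  6 → 7: 7/18
  7 → 8: 7/7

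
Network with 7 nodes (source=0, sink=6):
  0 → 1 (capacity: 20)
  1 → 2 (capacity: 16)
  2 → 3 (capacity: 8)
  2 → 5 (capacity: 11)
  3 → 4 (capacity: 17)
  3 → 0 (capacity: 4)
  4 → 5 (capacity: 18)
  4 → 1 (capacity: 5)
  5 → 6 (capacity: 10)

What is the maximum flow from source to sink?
Maximum flow = 10

Max flow: 10

Flow assignment:
  0 → 1: 11/20
  1 → 2: 16/16
  2 → 3: 6/8
  2 → 5: 10/11
  3 → 4: 5/17
  3 → 0: 1/4
  4 → 1: 5/5
  5 → 6: 10/10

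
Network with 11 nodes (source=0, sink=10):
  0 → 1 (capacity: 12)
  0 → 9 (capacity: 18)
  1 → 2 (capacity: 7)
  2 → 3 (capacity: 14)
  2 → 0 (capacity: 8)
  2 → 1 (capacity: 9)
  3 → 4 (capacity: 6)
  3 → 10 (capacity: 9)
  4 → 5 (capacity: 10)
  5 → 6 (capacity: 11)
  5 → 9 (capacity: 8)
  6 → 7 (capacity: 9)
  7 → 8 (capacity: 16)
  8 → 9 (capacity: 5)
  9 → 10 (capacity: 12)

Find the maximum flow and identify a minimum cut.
Max flow = 19, Min cut edges: (1,2), (9,10)

Maximum flow: 19
Minimum cut: (1,2), (9,10)
Partition: S = [0, 1, 4, 5, 6, 7, 8, 9], T = [2, 3, 10]

Max-flow min-cut theorem verified: both equal 19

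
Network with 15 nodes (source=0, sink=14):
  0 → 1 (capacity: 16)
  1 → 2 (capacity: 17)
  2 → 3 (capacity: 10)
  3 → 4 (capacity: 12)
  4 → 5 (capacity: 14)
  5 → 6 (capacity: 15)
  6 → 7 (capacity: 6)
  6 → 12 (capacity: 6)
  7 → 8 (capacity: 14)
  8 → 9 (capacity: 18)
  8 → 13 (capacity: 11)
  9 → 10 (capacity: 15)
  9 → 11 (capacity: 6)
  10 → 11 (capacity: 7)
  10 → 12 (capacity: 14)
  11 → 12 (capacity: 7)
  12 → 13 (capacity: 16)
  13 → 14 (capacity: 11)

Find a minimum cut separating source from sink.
Min cut value = 10, edges: (2,3)

Min cut value: 10
Partition: S = [0, 1, 2], T = [3, 4, 5, 6, 7, 8, 9, 10, 11, 12, 13, 14]
Cut edges: (2,3)

By max-flow min-cut theorem, max flow = min cut = 10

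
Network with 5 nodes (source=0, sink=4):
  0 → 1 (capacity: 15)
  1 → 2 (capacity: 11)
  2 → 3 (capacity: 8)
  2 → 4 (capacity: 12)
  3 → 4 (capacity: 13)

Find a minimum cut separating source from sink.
Min cut value = 11, edges: (1,2)

Min cut value: 11
Partition: S = [0, 1], T = [2, 3, 4]
Cut edges: (1,2)

By max-flow min-cut theorem, max flow = min cut = 11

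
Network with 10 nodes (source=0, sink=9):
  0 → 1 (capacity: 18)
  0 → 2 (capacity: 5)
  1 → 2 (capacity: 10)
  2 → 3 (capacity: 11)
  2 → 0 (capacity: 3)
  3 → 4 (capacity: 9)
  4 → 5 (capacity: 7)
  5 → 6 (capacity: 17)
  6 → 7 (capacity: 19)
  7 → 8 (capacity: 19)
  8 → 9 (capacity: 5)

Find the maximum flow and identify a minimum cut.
Max flow = 5, Min cut edges: (8,9)

Maximum flow: 5
Minimum cut: (8,9)
Partition: S = [0, 1, 2, 3, 4, 5, 6, 7, 8], T = [9]

Max-flow min-cut theorem verified: both equal 5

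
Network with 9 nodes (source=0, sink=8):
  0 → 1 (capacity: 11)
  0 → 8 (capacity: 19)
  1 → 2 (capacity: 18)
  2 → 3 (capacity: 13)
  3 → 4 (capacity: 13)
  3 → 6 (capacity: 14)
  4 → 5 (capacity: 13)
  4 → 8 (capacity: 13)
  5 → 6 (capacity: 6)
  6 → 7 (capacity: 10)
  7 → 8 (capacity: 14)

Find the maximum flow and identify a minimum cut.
Max flow = 30, Min cut edges: (0,1), (0,8)

Maximum flow: 30
Minimum cut: (0,1), (0,8)
Partition: S = [0], T = [1, 2, 3, 4, 5, 6, 7, 8]

Max-flow min-cut theorem verified: both equal 30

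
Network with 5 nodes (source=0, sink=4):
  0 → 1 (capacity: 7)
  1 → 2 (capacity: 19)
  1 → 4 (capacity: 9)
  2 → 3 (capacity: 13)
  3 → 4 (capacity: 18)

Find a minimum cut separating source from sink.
Min cut value = 7, edges: (0,1)

Min cut value: 7
Partition: S = [0], T = [1, 2, 3, 4]
Cut edges: (0,1)

By max-flow min-cut theorem, max flow = min cut = 7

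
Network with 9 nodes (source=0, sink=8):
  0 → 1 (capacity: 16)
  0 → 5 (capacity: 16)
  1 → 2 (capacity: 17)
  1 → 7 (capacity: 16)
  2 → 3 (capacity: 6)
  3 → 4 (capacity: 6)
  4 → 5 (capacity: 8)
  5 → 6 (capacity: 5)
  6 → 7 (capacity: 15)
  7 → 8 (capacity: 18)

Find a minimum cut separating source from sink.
Min cut value = 18, edges: (7,8)

Min cut value: 18
Partition: S = [0, 1, 2, 3, 4, 5, 6, 7], T = [8]
Cut edges: (7,8)

By max-flow min-cut theorem, max flow = min cut = 18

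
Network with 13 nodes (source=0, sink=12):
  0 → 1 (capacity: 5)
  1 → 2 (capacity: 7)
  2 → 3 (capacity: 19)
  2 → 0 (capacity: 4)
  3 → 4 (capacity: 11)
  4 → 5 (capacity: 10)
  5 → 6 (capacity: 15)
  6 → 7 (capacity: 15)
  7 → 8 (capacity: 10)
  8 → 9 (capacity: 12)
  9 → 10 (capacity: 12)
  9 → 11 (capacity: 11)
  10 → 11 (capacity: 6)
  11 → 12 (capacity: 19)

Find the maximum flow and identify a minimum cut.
Max flow = 5, Min cut edges: (0,1)

Maximum flow: 5
Minimum cut: (0,1)
Partition: S = [0], T = [1, 2, 3, 4, 5, 6, 7, 8, 9, 10, 11, 12]

Max-flow min-cut theorem verified: both equal 5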